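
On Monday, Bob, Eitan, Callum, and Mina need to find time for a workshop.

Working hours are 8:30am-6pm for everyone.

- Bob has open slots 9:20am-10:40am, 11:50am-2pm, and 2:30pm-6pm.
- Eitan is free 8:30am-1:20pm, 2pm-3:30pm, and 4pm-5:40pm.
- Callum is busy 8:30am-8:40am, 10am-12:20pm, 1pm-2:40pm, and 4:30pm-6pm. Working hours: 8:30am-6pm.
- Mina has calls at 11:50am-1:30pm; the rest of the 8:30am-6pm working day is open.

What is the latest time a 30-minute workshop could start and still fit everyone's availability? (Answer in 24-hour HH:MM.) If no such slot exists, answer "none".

Callum free within 08:30–18:00: 08:40–10:00, 12:20–13:00, 14:40–16:30.
Mina free within 08:30–18:00: 08:30–11:50, 13:30–18:00.
Bob ∩ Eitan: 09:20–10:40, 11:50–13:20, 14:30–15:30, 16:00–17:40.
Bob ∩ Eitan ∩ Callum: 09:20–10:00, 12:20–13:00, 14:40–15:30, 16:00–16:30.
Bob ∩ Eitan ∩ Callum ∩ Mina: 09:20–10:00, 14:40–15:30, 16:00–16:30.
Windows ≥ 30 min: 09:20–10:00, 14:40–15:30, 16:00–16:30.
Latest start in the last window 16:00–16:30 is 16:30 − 30 min = 16:00.

16:00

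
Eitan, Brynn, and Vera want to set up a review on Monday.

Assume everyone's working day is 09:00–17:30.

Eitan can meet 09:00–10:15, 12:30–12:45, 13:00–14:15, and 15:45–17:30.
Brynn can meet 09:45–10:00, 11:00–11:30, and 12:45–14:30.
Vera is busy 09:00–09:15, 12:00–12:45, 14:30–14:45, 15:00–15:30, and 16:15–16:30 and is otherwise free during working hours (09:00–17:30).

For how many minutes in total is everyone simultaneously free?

Vera free within 09:00–17:30: 09:15–12:00, 12:45–14:30, 14:45–15:00, 15:30–16:15, 16:30–17:30.
Eitan ∩ Brynn: 09:45–10:00, 13:00–14:15.
Eitan ∩ Brynn ∩ Vera: 09:45–10:00, 13:00–14:15.
Total common minutes: 15 + 75 = 90.

90 minutes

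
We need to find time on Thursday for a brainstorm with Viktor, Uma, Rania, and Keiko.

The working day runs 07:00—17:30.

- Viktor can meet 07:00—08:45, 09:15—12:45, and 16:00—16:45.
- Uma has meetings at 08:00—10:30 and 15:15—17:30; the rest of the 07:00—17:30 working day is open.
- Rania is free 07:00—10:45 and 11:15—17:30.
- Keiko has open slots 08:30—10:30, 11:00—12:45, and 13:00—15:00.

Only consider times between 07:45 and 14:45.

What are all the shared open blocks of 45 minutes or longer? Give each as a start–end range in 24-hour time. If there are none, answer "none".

11:15–12:45

Uma free within 07:00–17:30: 07:00–08:00, 10:30–15:15.
Viktor ∩ Uma: 07:00–08:00, 10:30–12:45.
Viktor ∩ Uma ∩ Rania: 07:00–08:00, 10:30–10:45, 11:15–12:45.
Viktor ∩ Uma ∩ Rania ∩ Keiko: 11:15–12:45.
Restricted to 07:45–14:45: 11:15–12:45.
Windows ≥ 45 min: 11:15–12:45.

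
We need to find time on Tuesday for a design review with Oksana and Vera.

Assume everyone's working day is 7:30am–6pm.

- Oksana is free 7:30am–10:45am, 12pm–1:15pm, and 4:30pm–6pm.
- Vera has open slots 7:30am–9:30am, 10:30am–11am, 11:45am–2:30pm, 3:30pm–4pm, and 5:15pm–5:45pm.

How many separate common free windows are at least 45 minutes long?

2

Oksana ∩ Vera: 07:30–09:30, 10:30–10:45, 12:00–13:15, 17:15–17:45.
Windows ≥ 45 min: 07:30–09:30, 12:00–13:15.
That's 2 windows.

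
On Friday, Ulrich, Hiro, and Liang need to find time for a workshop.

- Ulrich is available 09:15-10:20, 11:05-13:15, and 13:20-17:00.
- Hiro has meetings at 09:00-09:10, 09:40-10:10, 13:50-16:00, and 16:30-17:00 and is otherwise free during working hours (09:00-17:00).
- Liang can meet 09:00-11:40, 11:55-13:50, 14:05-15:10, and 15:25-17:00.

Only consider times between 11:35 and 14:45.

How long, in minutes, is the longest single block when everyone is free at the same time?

80 minutes

Hiro free within 09:00–17:00: 09:10–09:40, 10:10–13:50, 16:00–16:30.
Ulrich ∩ Hiro: 09:15–09:40, 10:10–10:20, 11:05–13:15, 13:20–13:50, 16:00–16:30.
Ulrich ∩ Hiro ∩ Liang: 09:15–09:40, 10:10–10:20, 11:05–11:40, 11:55–13:15, 13:20–13:50, 16:00–16:30.
Restricted to 11:35–14:45: 11:35–11:40, 11:55–13:15, 13:20–13:50.
Common window lengths: 5, 80, 30 min; longest is 80.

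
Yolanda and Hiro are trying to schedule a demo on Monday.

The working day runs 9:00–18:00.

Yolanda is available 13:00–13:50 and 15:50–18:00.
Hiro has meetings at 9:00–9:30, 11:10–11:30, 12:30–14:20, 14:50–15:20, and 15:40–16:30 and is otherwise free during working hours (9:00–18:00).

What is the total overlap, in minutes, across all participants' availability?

Hiro free within 09:00–18:00: 09:30–11:10, 11:30–12:30, 14:20–14:50, 15:20–15:40, 16:30–18:00.
Yolanda ∩ Hiro: 16:30–18:00.
Total common minutes: 90.

90 minutes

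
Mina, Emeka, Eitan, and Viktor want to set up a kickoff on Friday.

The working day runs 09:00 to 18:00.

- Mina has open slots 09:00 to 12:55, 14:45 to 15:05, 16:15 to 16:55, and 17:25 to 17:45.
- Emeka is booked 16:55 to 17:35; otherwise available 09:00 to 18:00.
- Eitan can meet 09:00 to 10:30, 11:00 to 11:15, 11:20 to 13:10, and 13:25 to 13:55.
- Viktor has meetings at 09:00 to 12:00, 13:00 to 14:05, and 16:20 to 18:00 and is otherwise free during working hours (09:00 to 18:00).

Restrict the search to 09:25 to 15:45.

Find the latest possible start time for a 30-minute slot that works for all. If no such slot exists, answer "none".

Emeka free within 09:00–18:00: 09:00–16:55, 17:35–18:00.
Viktor free within 09:00–18:00: 12:00–13:00, 14:05–16:20.
Mina ∩ Emeka: 09:00–12:55, 14:45–15:05, 16:15–16:55, 17:35–17:45.
Mina ∩ Emeka ∩ Eitan: 09:00–10:30, 11:00–11:15, 11:20–12:55.
Mina ∩ Emeka ∩ Eitan ∩ Viktor: 12:00–12:55.
Restricted to 09:25–15:45: 12:00–12:55.
Windows ≥ 30 min: 12:00–12:55.
Latest start in the last window 12:00–12:55 is 12:55 − 30 min = 12:25.

12:25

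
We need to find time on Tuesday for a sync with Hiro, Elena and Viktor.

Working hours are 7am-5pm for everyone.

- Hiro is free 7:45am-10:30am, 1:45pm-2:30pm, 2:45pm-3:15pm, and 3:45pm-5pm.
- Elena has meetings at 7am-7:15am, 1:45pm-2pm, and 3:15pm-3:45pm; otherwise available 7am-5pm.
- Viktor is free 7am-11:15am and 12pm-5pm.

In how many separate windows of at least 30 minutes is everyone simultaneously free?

4

Elena free within 07:00–17:00: 07:15–13:45, 14:00–15:15, 15:45–17:00.
Hiro ∩ Elena: 07:45–10:30, 14:00–14:30, 14:45–15:15, 15:45–17:00.
Hiro ∩ Elena ∩ Viktor: 07:45–10:30, 14:00–14:30, 14:45–15:15, 15:45–17:00.
Windows ≥ 30 min: 07:45–10:30, 14:00–14:30, 14:45–15:15, 15:45–17:00.
That's 4 windows.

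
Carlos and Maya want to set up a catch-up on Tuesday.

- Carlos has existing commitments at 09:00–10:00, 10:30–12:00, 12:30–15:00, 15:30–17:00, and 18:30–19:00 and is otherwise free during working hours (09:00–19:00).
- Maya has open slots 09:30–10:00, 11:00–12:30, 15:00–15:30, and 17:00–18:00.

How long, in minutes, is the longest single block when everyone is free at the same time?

60 minutes

Carlos free within 09:00–19:00: 10:00–10:30, 12:00–12:30, 15:00–15:30, 17:00–18:30.
Carlos ∩ Maya: 12:00–12:30, 15:00–15:30, 17:00–18:00.
Common window lengths: 30, 30, 60 min; longest is 60.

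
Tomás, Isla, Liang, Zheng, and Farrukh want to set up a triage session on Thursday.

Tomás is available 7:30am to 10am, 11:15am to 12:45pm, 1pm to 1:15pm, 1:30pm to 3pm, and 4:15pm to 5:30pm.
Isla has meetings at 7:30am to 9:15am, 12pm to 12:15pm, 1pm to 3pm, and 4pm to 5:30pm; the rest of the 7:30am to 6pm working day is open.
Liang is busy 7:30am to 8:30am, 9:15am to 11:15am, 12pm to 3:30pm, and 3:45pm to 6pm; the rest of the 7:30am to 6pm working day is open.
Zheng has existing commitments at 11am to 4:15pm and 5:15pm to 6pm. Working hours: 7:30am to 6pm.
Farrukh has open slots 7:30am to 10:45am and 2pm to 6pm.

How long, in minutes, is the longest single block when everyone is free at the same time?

0 minutes

Isla free within 07:30–18:00: 09:15–12:00, 12:15–13:00, 15:00–16:00, 17:30–18:00.
Liang free within 07:30–18:00: 08:30–09:15, 11:15–12:00, 15:30–15:45.
Zheng free within 07:30–18:00: 07:30–11:00, 16:15–17:15.
Tomás ∩ Isla: 09:15–10:00, 11:15–12:00, 12:15–12:45.
Tomás ∩ Isla ∩ Liang: 11:15–12:00.
Tomás ∩ Isla ∩ Liang ∩ Zheng: (none).
Tomás ∩ Isla ∩ Liang ∩ Zheng ∩ Farrukh: (none).
No common window.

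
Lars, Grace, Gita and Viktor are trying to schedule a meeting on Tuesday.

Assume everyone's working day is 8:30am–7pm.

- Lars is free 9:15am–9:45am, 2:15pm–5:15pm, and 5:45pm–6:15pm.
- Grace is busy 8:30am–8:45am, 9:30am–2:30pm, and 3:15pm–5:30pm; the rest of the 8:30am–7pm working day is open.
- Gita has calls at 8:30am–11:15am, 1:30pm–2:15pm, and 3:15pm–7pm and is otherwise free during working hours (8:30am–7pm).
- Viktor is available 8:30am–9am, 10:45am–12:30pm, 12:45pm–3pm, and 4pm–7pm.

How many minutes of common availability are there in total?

Grace free within 08:30–19:00: 08:45–09:30, 14:30–15:15, 17:30–19:00.
Gita free within 08:30–19:00: 11:15–13:30, 14:15–15:15.
Lars ∩ Grace: 09:15–09:30, 14:30–15:15, 17:45–18:15.
Lars ∩ Grace ∩ Gita: 14:30–15:15.
Lars ∩ Grace ∩ Gita ∩ Viktor: 14:30–15:00.
Total common minutes: 30.

30 minutes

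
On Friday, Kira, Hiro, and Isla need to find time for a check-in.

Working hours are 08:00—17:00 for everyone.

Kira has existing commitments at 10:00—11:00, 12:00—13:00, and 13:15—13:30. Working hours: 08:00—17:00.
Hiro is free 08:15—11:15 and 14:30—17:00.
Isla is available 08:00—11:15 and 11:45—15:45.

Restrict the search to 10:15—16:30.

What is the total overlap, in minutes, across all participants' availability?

Kira free within 08:00–17:00: 08:00–10:00, 11:00–12:00, 13:00–13:15, 13:30–17:00.
Kira ∩ Hiro: 08:15–10:00, 11:00–11:15, 14:30–17:00.
Kira ∩ Hiro ∩ Isla: 08:15–10:00, 11:00–11:15, 14:30–15:45.
Restricted to 10:15–16:30: 11:00–11:15, 14:30–15:45.
Total common minutes: 15 + 75 = 90.

90 minutes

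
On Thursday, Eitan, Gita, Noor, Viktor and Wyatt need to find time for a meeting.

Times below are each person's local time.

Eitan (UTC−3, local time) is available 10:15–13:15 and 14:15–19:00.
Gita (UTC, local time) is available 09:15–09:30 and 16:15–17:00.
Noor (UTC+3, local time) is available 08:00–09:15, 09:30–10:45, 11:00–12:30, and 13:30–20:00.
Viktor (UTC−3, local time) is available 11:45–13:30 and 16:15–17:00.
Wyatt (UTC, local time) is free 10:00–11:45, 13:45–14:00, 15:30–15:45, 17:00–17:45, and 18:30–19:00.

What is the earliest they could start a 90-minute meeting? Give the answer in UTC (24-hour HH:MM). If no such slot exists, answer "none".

Eitan → UTC: 13:15–16:15, 17:15–22:00.
Gita → UTC: 09:15–09:30, 16:15–17:00.
Noor → UTC: 05:00–06:15, 06:30–07:45, 08:00–09:30, 10:30–17:00.
Viktor → UTC: 14:45–16:30, 19:15–20:00.
Wyatt → UTC: 10:00–11:45, 13:45–14:00, 15:30–15:45, 17:00–17:45, 18:30–19:00.
Eitan ∩ Gita: (none).
Eitan ∩ Gita ∩ Noor: (none).
Eitan ∩ Gita ∩ Noor ∩ Viktor: (none).
Eitan ∩ Gita ∩ Noor ∩ Viktor ∩ Wyatt: (none).
Windows ≥ 90 min: (none).

none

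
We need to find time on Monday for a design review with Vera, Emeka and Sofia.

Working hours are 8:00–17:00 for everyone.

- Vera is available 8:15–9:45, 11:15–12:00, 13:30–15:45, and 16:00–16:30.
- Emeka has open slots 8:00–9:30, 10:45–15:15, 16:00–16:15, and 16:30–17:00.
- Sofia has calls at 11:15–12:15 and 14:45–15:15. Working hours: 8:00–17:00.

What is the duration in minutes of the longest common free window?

Sofia free within 08:00–17:00: 08:00–11:15, 12:15–14:45, 15:15–17:00.
Vera ∩ Emeka: 08:15–09:30, 11:15–12:00, 13:30–15:15, 16:00–16:15.
Vera ∩ Emeka ∩ Sofia: 08:15–09:30, 13:30–14:45, 16:00–16:15.
Common window lengths: 75, 75, 15 min; longest is 75.

75 minutes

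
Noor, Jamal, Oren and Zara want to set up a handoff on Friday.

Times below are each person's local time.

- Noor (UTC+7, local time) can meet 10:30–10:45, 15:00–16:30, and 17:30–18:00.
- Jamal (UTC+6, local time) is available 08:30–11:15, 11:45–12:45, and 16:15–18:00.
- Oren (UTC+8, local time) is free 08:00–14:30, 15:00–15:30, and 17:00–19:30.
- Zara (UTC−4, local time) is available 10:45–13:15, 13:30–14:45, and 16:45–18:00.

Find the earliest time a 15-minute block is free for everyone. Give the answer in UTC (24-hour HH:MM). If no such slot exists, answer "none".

none

Noor → UTC: 03:30–03:45, 08:00–09:30, 10:30–11:00.
Jamal → UTC: 02:30–05:15, 05:45–06:45, 10:15–12:00.
Oren → UTC: 00:00–06:30, 07:00–07:30, 09:00–11:30.
Zara → UTC: 14:45–17:15, 17:30–18:45, 20:45–22:00.
Noor ∩ Jamal: 03:30–03:45, 10:30–11:00.
Noor ∩ Jamal ∩ Oren: 03:30–03:45, 10:30–11:00.
Noor ∩ Jamal ∩ Oren ∩ Zara: (none).
Windows ≥ 15 min: (none).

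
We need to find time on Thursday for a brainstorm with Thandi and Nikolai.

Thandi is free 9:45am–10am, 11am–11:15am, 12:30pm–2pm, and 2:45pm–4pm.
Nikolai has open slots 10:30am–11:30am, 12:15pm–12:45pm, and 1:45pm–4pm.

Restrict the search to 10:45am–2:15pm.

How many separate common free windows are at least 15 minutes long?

3

Thandi ∩ Nikolai: 11:00–11:15, 12:30–12:45, 13:45–14:00, 14:45–16:00.
Restricted to 10:45–14:15: 11:00–11:15, 12:30–12:45, 13:45–14:00.
Windows ≥ 15 min: 11:00–11:15, 12:30–12:45, 13:45–14:00.
That's 3 windows.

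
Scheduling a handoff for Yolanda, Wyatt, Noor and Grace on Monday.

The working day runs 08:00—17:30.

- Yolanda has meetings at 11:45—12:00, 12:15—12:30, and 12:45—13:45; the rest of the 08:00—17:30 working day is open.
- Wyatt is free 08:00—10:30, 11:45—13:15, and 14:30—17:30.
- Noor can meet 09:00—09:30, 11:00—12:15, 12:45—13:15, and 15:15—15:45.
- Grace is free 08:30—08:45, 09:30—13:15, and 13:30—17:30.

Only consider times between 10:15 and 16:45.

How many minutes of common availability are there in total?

Yolanda free within 08:00–17:30: 08:00–11:45, 12:00–12:15, 12:30–12:45, 13:45–17:30.
Yolanda ∩ Wyatt: 08:00–10:30, 12:00–12:15, 12:30–12:45, 14:30–17:30.
Yolanda ∩ Wyatt ∩ Noor: 09:00–09:30, 12:00–12:15, 15:15–15:45.
Yolanda ∩ Wyatt ∩ Noor ∩ Grace: 12:00–12:15, 15:15–15:45.
Restricted to 10:15–16:45: 12:00–12:15, 15:15–15:45.
Total common minutes: 15 + 30 = 45.

45 minutes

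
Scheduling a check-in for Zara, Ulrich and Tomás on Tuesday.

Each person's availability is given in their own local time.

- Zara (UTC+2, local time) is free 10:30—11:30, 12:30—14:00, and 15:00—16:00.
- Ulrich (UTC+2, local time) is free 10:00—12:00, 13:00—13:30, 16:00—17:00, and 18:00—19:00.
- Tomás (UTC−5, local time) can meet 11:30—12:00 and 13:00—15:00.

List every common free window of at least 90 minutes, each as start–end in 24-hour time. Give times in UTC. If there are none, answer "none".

none

Zara → UTC: 08:30–09:30, 10:30–12:00, 13:00–14:00.
Ulrich → UTC: 08:00–10:00, 11:00–11:30, 14:00–15:00, 16:00–17:00.
Tomás → UTC: 16:30–17:00, 18:00–20:00.
Zara ∩ Ulrich: 08:30–09:30, 11:00–11:30.
Zara ∩ Ulrich ∩ Tomás: (none).
Windows ≥ 90 min: (none).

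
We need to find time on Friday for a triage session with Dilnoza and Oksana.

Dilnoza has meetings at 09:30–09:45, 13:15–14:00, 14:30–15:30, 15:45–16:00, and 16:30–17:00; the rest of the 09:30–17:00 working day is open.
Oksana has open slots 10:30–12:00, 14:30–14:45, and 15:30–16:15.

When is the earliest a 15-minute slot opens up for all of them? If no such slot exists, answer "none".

Dilnoza free within 09:30–17:00: 09:45–13:15, 14:00–14:30, 15:30–15:45, 16:00–16:30.
Dilnoza ∩ Oksana: 10:30–12:00, 15:30–15:45, 16:00–16:15.
Windows ≥ 15 min: 10:30–12:00, 15:30–15:45, 16:00–16:15.
Earliest such window starts at 10:30.

10:30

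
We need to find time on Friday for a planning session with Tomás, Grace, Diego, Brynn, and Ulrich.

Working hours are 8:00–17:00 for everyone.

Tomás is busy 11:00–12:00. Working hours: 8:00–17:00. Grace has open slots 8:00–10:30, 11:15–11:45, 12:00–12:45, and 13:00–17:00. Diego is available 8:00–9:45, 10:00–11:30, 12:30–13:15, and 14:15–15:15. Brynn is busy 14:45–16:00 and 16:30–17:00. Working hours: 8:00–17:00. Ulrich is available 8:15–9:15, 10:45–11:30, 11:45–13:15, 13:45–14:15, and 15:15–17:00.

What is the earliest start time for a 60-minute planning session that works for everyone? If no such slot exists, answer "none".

Tomás free within 08:00–17:00: 08:00–11:00, 12:00–17:00.
Brynn free within 08:00–17:00: 08:00–14:45, 16:00–16:30.
Tomás ∩ Grace: 08:00–10:30, 12:00–12:45, 13:00–17:00.
Tomás ∩ Grace ∩ Diego: 08:00–09:45, 10:00–10:30, 12:30–12:45, 13:00–13:15, 14:15–15:15.
Tomás ∩ Grace ∩ Diego ∩ Brynn: 08:00–09:45, 10:00–10:30, 12:30–12:45, 13:00–13:15, 14:15–14:45.
Tomás ∩ Grace ∩ Diego ∩ Brynn ∩ Ulrich: 08:15–09:15, 12:30–12:45, 13:00–13:15.
Windows ≥ 60 min: 08:15–09:15.
Earliest such window starts at 08:15.

08:15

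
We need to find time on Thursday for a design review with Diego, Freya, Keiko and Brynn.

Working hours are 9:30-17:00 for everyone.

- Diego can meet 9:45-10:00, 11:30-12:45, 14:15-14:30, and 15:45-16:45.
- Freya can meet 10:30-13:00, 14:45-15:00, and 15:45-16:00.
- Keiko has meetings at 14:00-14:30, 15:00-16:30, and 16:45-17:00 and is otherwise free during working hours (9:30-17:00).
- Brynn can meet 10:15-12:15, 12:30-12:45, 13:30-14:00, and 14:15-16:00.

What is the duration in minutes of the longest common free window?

45 minutes

Keiko free within 09:30–17:00: 09:30–14:00, 14:30–15:00, 16:30–16:45.
Diego ∩ Freya: 11:30–12:45, 15:45–16:00.
Diego ∩ Freya ∩ Keiko: 11:30–12:45.
Diego ∩ Freya ∩ Keiko ∩ Brynn: 11:30–12:15, 12:30–12:45.
Common window lengths: 45, 15 min; longest is 45.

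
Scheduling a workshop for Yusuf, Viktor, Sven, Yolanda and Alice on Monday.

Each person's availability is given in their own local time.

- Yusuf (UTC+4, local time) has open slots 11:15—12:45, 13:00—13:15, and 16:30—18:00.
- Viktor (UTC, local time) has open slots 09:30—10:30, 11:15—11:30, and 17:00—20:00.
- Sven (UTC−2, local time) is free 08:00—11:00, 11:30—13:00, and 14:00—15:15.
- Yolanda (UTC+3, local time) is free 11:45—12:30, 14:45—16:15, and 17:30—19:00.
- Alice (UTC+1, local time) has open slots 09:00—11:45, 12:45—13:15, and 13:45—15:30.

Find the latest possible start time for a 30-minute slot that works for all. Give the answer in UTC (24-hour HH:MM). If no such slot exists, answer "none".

Yusuf → UTC: 07:15–08:45, 09:00–09:15, 12:30–14:00.
Viktor → UTC: 09:30–10:30, 11:15–11:30, 17:00–20:00.
Sven → UTC: 10:00–13:00, 13:30–15:00, 16:00–17:15.
Yolanda → UTC: 08:45–09:30, 11:45–13:15, 14:30–16:00.
Alice → UTC: 08:00–10:45, 11:45–12:15, 12:45–14:30.
Yusuf ∩ Viktor: (none).
Yusuf ∩ Viktor ∩ Sven: (none).
Yusuf ∩ Viktor ∩ Sven ∩ Yolanda: (none).
Yusuf ∩ Viktor ∩ Sven ∩ Yolanda ∩ Alice: (none).
Windows ≥ 30 min: (none).

none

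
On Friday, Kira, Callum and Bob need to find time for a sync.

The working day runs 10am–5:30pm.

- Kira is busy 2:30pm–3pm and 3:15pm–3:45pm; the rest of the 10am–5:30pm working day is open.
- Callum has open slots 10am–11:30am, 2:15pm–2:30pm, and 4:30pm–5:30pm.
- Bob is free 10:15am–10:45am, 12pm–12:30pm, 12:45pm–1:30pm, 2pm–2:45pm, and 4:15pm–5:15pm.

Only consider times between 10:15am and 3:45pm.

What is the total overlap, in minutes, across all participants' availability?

45 minutes

Kira free within 10:00–17:30: 10:00–14:30, 15:00–15:15, 15:45–17:30.
Kira ∩ Callum: 10:00–11:30, 14:15–14:30, 16:30–17:30.
Kira ∩ Callum ∩ Bob: 10:15–10:45, 14:15–14:30, 16:30–17:15.
Restricted to 10:15–15:45: 10:15–10:45, 14:15–14:30.
Total common minutes: 30 + 15 = 45.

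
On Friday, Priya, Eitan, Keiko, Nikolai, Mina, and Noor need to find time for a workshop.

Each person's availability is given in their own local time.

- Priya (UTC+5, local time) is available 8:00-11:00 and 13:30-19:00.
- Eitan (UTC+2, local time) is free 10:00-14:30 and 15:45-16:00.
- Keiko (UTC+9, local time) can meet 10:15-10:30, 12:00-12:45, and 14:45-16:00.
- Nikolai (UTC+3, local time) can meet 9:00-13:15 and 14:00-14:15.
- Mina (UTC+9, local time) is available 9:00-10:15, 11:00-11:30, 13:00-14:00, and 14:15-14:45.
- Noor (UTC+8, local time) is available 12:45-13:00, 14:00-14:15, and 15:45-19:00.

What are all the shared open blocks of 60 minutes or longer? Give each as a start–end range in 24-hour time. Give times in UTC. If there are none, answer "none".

Priya → UTC: 03:00–06:00, 08:30–14:00.
Eitan → UTC: 08:00–12:30, 13:45–14:00.
Keiko → UTC: 01:15–01:30, 03:00–03:45, 05:45–07:00.
Nikolai → UTC: 06:00–10:15, 11:00–11:15.
Mina → UTC: 00:00–01:15, 02:00–02:30, 04:00–05:00, 05:15–05:45.
Noor → UTC: 04:45–05:00, 06:00–06:15, 07:45–11:00.
Priya ∩ Eitan: 08:30–12:30, 13:45–14:00.
Priya ∩ Eitan ∩ Keiko: (none).
Priya ∩ Eitan ∩ Keiko ∩ Nikolai: (none).
Priya ∩ Eitan ∩ Keiko ∩ Nikolai ∩ Mina: (none).
Priya ∩ Eitan ∩ Keiko ∩ Nikolai ∩ Mina ∩ Noor: (none).
Windows ≥ 60 min: (none).

none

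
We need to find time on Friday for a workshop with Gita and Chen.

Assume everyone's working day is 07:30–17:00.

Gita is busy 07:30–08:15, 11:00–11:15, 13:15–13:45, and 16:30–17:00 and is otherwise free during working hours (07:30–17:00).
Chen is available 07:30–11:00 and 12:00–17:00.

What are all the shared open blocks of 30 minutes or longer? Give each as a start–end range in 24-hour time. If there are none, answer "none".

08:15–11:00, 12:00–13:15, 13:45–16:30

Gita free within 07:30–17:00: 08:15–11:00, 11:15–13:15, 13:45–16:30.
Gita ∩ Chen: 08:15–11:00, 12:00–13:15, 13:45–16:30.
Windows ≥ 30 min: 08:15–11:00, 12:00–13:15, 13:45–16:30.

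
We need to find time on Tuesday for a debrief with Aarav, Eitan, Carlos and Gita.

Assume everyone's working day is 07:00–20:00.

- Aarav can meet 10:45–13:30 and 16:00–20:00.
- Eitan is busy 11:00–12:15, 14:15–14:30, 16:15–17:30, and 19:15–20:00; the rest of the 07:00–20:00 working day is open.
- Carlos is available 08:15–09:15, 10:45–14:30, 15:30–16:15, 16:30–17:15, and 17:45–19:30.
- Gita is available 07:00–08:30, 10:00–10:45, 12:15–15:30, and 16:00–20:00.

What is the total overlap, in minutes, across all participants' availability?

Eitan free within 07:00–20:00: 07:00–11:00, 12:15–14:15, 14:30–16:15, 17:30–19:15.
Aarav ∩ Eitan: 10:45–11:00, 12:15–13:30, 16:00–16:15, 17:30–19:15.
Aarav ∩ Eitan ∩ Carlos: 10:45–11:00, 12:15–13:30, 16:00–16:15, 17:45–19:15.
Aarav ∩ Eitan ∩ Carlos ∩ Gita: 12:15–13:30, 16:00–16:15, 17:45–19:15.
Total common minutes: 75 + 15 + 90 = 180.

180 minutes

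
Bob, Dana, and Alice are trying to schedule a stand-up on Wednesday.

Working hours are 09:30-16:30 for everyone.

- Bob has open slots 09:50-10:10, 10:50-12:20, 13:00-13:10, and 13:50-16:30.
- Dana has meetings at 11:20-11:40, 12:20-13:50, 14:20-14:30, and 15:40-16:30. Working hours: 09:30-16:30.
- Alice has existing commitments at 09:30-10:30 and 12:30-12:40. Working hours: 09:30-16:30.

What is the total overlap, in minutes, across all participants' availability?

170 minutes

Dana free within 09:30–16:30: 09:30–11:20, 11:40–12:20, 13:50–14:20, 14:30–15:40.
Alice free within 09:30–16:30: 10:30–12:30, 12:40–16:30.
Bob ∩ Dana: 09:50–10:10, 10:50–11:20, 11:40–12:20, 13:50–14:20, 14:30–15:40.
Bob ∩ Dana ∩ Alice: 10:50–11:20, 11:40–12:20, 13:50–14:20, 14:30–15:40.
Total common minutes: 30 + 40 + 30 + 70 = 170.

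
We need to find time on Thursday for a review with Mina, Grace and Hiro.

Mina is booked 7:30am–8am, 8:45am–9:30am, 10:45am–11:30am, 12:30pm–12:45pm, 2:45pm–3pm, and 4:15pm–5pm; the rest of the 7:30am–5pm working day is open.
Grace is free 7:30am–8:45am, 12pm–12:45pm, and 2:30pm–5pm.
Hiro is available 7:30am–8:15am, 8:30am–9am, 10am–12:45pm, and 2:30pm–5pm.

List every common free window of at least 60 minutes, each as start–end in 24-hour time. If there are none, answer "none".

15:00–16:15

Mina free within 07:30–17:00: 08:00–08:45, 09:30–10:45, 11:30–12:30, 12:45–14:45, 15:00–16:15.
Mina ∩ Grace: 08:00–08:45, 12:00–12:30, 14:30–14:45, 15:00–16:15.
Mina ∩ Grace ∩ Hiro: 08:00–08:15, 08:30–08:45, 12:00–12:30, 14:30–14:45, 15:00–16:15.
Windows ≥ 60 min: 15:00–16:15.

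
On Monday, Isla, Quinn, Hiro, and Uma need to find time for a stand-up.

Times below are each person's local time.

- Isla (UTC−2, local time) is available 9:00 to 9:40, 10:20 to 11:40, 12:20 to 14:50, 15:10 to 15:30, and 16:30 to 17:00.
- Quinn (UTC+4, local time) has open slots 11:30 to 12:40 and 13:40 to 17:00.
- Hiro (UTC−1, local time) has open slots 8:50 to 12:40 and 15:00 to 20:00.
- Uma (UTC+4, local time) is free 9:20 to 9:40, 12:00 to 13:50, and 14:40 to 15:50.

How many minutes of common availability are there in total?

40 minutes

Isla → UTC: 11:00–11:40, 12:20–13:40, 14:20–16:50, 17:10–17:30, 18:30–19:00.
Quinn → UTC: 07:30–08:40, 09:40–13:00.
Hiro → UTC: 09:50–13:40, 16:00–21:00.
Uma → UTC: 05:20–05:40, 08:00–09:50, 10:40–11:50.
Isla ∩ Quinn: 11:00–11:40, 12:20–13:00.
Isla ∩ Quinn ∩ Hiro: 11:00–11:40, 12:20–13:00.
Isla ∩ Quinn ∩ Hiro ∩ Uma: 11:00–11:40.
Total common minutes: 40.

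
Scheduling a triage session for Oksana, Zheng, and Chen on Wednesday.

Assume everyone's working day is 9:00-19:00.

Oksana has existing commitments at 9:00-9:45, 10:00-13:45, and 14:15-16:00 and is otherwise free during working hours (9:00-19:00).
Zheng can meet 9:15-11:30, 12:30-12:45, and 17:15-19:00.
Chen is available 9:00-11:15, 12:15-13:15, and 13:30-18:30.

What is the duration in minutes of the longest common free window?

Oksana free within 09:00–19:00: 09:45–10:00, 13:45–14:15, 16:00–19:00.
Oksana ∩ Zheng: 09:45–10:00, 17:15–19:00.
Oksana ∩ Zheng ∩ Chen: 09:45–10:00, 17:15–18:30.
Common window lengths: 15, 75 min; longest is 75.

75 minutes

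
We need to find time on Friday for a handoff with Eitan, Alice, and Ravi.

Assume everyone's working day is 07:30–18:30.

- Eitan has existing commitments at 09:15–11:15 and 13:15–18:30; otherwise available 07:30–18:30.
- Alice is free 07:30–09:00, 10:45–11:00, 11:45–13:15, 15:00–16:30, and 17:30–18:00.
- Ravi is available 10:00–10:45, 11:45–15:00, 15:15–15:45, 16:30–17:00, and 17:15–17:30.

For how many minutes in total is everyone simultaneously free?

Eitan free within 07:30–18:30: 07:30–09:15, 11:15–13:15.
Eitan ∩ Alice: 07:30–09:00, 11:45–13:15.
Eitan ∩ Alice ∩ Ravi: 11:45–13:15.
Total common minutes: 90.

90 minutes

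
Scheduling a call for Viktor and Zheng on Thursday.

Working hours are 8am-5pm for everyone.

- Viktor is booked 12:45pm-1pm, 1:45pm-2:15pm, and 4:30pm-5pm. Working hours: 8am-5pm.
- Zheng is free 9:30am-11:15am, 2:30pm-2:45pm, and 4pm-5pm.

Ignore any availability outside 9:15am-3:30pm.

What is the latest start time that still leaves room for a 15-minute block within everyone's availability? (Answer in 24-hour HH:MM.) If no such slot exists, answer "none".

14:30

Viktor free within 08:00–17:00: 08:00–12:45, 13:00–13:45, 14:15–16:30.
Viktor ∩ Zheng: 09:30–11:15, 14:30–14:45, 16:00–16:30.
Restricted to 09:15–15:30: 09:30–11:15, 14:30–14:45.
Windows ≥ 15 min: 09:30–11:15, 14:30–14:45.
Latest start in the last window 14:30–14:45 is 14:45 − 15 min = 14:30.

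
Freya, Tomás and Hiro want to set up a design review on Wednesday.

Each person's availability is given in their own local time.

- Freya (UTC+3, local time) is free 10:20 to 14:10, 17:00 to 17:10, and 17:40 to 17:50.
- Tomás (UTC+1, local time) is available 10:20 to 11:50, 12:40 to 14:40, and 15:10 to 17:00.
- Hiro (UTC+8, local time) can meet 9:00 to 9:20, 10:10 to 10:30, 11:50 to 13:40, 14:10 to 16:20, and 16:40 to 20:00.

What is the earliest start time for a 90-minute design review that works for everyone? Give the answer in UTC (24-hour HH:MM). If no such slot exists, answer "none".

09:20

Freya → UTC: 07:20–11:10, 14:00–14:10, 14:40–14:50.
Tomás → UTC: 09:20–10:50, 11:40–13:40, 14:10–16:00.
Hiro → UTC: 01:00–01:20, 02:10–02:30, 03:50–05:40, 06:10–08:20, 08:40–12:00.
Freya ∩ Tomás: 09:20–10:50, 14:40–14:50.
Freya ∩ Tomás ∩ Hiro: 09:20–10:50.
Windows ≥ 90 min: 09:20–10:50.
Earliest such window starts at 09:20.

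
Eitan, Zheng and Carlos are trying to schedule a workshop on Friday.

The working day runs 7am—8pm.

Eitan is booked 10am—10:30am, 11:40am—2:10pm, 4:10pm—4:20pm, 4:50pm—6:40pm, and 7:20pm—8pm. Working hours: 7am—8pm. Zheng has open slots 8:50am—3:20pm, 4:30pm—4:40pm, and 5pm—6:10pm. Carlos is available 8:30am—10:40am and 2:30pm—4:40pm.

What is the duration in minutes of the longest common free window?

70 minutes

Eitan free within 07:00–20:00: 07:00–10:00, 10:30–11:40, 14:10–16:10, 16:20–16:50, 18:40–19:20.
Eitan ∩ Zheng: 08:50–10:00, 10:30–11:40, 14:10–15:20, 16:30–16:40.
Eitan ∩ Zheng ∩ Carlos: 08:50–10:00, 10:30–10:40, 14:30–15:20, 16:30–16:40.
Common window lengths: 70, 10, 50, 10 min; longest is 70.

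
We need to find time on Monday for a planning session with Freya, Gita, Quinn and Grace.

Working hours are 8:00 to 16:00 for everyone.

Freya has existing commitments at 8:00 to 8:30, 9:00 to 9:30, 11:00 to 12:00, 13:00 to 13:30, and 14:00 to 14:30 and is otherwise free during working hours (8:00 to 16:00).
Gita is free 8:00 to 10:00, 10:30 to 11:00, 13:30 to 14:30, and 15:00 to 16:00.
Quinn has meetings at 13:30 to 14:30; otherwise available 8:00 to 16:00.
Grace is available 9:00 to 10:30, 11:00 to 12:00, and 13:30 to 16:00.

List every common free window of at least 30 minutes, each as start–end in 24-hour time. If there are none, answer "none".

09:30–10:00, 15:00–16:00

Freya free within 08:00–16:00: 08:30–09:00, 09:30–11:00, 12:00–13:00, 13:30–14:00, 14:30–16:00.
Quinn free within 08:00–16:00: 08:00–13:30, 14:30–16:00.
Freya ∩ Gita: 08:30–09:00, 09:30–10:00, 10:30–11:00, 13:30–14:00, 15:00–16:00.
Freya ∩ Gita ∩ Quinn: 08:30–09:00, 09:30–10:00, 10:30–11:00, 15:00–16:00.
Freya ∩ Gita ∩ Quinn ∩ Grace: 09:30–10:00, 15:00–16:00.
Windows ≥ 30 min: 09:30–10:00, 15:00–16:00.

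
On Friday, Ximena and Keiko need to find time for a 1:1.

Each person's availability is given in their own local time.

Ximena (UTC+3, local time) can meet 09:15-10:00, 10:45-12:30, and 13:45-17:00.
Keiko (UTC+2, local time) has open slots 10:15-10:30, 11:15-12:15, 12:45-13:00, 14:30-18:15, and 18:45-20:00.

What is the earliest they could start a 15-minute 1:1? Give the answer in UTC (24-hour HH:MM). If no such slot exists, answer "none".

08:15

Ximena → UTC: 06:15–07:00, 07:45–09:30, 10:45–14:00.
Keiko → UTC: 08:15–08:30, 09:15–10:15, 10:45–11:00, 12:30–16:15, 16:45–18:00.
Ximena ∩ Keiko: 08:15–08:30, 09:15–09:30, 10:45–11:00, 12:30–14:00.
Windows ≥ 15 min: 08:15–08:30, 09:15–09:30, 10:45–11:00, 12:30–14:00.
Earliest such window starts at 08:15.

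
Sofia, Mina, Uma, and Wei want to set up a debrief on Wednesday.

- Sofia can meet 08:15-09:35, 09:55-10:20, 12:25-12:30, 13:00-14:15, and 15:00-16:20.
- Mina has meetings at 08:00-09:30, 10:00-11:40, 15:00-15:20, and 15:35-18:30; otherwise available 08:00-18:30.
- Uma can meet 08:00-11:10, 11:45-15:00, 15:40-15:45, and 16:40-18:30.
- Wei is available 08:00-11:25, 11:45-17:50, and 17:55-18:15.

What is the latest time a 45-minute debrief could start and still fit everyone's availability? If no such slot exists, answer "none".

13:30

Mina free within 08:00–18:30: 09:30–10:00, 11:40–15:00, 15:20–15:35.
Sofia ∩ Mina: 09:30–09:35, 09:55–10:00, 12:25–12:30, 13:00–14:15, 15:20–15:35.
Sofia ∩ Mina ∩ Uma: 09:30–09:35, 09:55–10:00, 12:25–12:30, 13:00–14:15.
Sofia ∩ Mina ∩ Uma ∩ Wei: 09:30–09:35, 09:55–10:00, 12:25–12:30, 13:00–14:15.
Windows ≥ 45 min: 13:00–14:15.
Latest start in the last window 13:00–14:15 is 14:15 − 45 min = 13:30.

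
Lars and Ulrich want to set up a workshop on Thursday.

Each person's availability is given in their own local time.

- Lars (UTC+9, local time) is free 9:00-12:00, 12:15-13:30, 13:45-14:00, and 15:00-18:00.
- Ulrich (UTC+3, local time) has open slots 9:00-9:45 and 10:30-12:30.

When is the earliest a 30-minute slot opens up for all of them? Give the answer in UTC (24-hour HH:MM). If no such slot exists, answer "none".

06:00

Lars → UTC: 00:00–03:00, 03:15–04:30, 04:45–05:00, 06:00–09:00.
Ulrich → UTC: 06:00–06:45, 07:30–09:30.
Lars ∩ Ulrich: 06:00–06:45, 07:30–09:00.
Windows ≥ 30 min: 06:00–06:45, 07:30–09:00.
Earliest such window starts at 06:00.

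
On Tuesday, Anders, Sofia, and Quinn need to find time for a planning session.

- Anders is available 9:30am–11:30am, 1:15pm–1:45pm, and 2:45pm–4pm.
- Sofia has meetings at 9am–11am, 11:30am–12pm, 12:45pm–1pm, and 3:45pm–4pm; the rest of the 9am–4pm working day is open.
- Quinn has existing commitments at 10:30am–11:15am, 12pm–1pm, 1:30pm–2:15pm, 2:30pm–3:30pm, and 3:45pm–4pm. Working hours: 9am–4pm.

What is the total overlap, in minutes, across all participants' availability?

Sofia free within 09:00–16:00: 11:00–11:30, 12:00–12:45, 13:00–15:45.
Quinn free within 09:00–16:00: 09:00–10:30, 11:15–12:00, 13:00–13:30, 14:15–14:30, 15:30–15:45.
Anders ∩ Sofia: 11:00–11:30, 13:15–13:45, 14:45–15:45.
Anders ∩ Sofia ∩ Quinn: 11:15–11:30, 13:15–13:30, 15:30–15:45.
Total common minutes: 15 + 15 + 15 = 45.

45 minutes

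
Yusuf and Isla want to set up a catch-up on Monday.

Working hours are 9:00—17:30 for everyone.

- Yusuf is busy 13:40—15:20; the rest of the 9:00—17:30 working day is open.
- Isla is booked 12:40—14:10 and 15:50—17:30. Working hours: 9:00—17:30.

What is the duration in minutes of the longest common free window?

Yusuf free within 09:00–17:30: 09:00–13:40, 15:20–17:30.
Isla free within 09:00–17:30: 09:00–12:40, 14:10–15:50.
Yusuf ∩ Isla: 09:00–12:40, 15:20–15:50.
Common window lengths: 220, 30 min; longest is 220.

220 minutes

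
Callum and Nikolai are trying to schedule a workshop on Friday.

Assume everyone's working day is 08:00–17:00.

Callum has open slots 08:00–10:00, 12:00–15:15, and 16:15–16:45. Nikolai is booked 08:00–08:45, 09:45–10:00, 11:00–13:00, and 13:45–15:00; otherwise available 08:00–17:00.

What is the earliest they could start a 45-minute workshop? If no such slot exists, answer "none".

Nikolai free within 08:00–17:00: 08:45–09:45, 10:00–11:00, 13:00–13:45, 15:00–17:00.
Callum ∩ Nikolai: 08:45–09:45, 13:00–13:45, 15:00–15:15, 16:15–16:45.
Windows ≥ 45 min: 08:45–09:45, 13:00–13:45.
Earliest such window starts at 08:45.

08:45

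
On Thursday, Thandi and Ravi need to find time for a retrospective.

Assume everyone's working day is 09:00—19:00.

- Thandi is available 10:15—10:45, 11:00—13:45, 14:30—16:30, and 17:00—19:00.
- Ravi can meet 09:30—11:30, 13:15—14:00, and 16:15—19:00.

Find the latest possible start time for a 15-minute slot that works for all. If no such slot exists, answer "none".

18:45

Thandi ∩ Ravi: 10:15–10:45, 11:00–11:30, 13:15–13:45, 16:15–16:30, 17:00–19:00.
Windows ≥ 15 min: 10:15–10:45, 11:00–11:30, 13:15–13:45, 16:15–16:30, 17:00–19:00.
Latest start in the last window 17:00–19:00 is 19:00 − 15 min = 18:45.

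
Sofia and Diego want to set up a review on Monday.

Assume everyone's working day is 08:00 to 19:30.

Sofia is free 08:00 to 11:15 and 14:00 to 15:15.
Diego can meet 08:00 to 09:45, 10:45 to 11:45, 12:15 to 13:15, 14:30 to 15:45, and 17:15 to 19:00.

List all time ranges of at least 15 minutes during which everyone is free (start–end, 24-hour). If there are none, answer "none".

Sofia ∩ Diego: 08:00–09:45, 10:45–11:15, 14:30–15:15.
Windows ≥ 15 min: 08:00–09:45, 10:45–11:15, 14:30–15:15.

08:00–09:45, 10:45–11:15, 14:30–15:15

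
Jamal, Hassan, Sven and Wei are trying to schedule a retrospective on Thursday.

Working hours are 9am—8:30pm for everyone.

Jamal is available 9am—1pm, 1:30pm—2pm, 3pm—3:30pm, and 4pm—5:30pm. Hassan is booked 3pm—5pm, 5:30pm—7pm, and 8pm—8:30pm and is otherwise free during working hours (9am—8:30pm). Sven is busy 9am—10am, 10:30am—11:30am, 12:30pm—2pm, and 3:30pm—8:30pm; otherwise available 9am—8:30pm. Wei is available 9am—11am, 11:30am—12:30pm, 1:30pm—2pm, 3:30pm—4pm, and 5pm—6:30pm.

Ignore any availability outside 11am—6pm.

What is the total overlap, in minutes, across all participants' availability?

Hassan free within 09:00–20:30: 09:00–15:00, 17:00–17:30, 19:00–20:00.
Sven free within 09:00–20:30: 10:00–10:30, 11:30–12:30, 14:00–15:30.
Jamal ∩ Hassan: 09:00–13:00, 13:30–14:00, 17:00–17:30.
Jamal ∩ Hassan ∩ Sven: 10:00–10:30, 11:30–12:30.
Jamal ∩ Hassan ∩ Sven ∩ Wei: 10:00–10:30, 11:30–12:30.
Restricted to 11:00–18:00: 11:30–12:30.
Total common minutes: 60.

60 minutes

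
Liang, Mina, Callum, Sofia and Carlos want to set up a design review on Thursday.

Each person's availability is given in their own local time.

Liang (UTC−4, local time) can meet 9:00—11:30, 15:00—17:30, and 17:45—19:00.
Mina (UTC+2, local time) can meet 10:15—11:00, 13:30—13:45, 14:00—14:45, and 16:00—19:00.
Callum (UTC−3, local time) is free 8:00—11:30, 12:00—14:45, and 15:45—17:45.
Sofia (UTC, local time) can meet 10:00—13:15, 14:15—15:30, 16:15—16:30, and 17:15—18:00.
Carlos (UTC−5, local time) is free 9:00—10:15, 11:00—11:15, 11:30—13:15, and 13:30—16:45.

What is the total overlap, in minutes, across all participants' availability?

30 minutes

Liang → UTC: 13:00–15:30, 19:00–21:30, 21:45–23:00.
Mina → UTC: 08:15–09:00, 11:30–11:45, 12:00–12:45, 14:00–17:00.
Callum → UTC: 11:00–14:30, 15:00–17:45, 18:45–20:45.
Sofia → UTC: 10:00–13:15, 14:15–15:30, 16:15–16:30, 17:15–18:00.
Carlos → UTC: 14:00–15:15, 16:00–16:15, 16:30–18:15, 18:30–21:45.
Liang ∩ Mina: 14:00–15:30.
Liang ∩ Mina ∩ Callum: 14:00–14:30, 15:00–15:30.
Liang ∩ Mina ∩ Callum ∩ Sofia: 14:15–14:30, 15:00–15:30.
Liang ∩ Mina ∩ Callum ∩ Sofia ∩ Carlos: 14:15–14:30, 15:00–15:15.
Total common minutes: 15 + 15 = 30.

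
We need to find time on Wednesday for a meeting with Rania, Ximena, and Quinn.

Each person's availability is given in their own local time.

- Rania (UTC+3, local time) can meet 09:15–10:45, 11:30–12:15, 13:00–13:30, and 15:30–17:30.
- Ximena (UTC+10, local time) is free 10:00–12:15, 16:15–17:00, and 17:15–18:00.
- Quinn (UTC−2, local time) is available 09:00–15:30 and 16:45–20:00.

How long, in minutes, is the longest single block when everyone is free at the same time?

Rania → UTC: 06:15–07:45, 08:30–09:15, 10:00–10:30, 12:30–14:30.
Ximena → UTC: 00:00–02:15, 06:15–07:00, 07:15–08:00.
Quinn → UTC: 11:00–17:30, 18:45–22:00.
Rania ∩ Ximena: 06:15–07:00, 07:15–07:45.
Rania ∩ Ximena ∩ Quinn: (none).
No common window.

0 minutes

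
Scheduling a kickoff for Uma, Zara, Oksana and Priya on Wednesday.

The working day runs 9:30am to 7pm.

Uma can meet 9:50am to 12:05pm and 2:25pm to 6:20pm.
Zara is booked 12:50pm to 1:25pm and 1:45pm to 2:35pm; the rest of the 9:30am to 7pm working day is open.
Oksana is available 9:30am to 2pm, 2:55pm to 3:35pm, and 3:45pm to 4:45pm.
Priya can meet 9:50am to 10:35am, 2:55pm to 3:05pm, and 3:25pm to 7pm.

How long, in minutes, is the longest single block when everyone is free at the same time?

60 minutes

Zara free within 09:30–19:00: 09:30–12:50, 13:25–13:45, 14:35–19:00.
Uma ∩ Zara: 09:50–12:05, 14:35–18:20.
Uma ∩ Zara ∩ Oksana: 09:50–12:05, 14:55–15:35, 15:45–16:45.
Uma ∩ Zara ∩ Oksana ∩ Priya: 09:50–10:35, 14:55–15:05, 15:25–15:35, 15:45–16:45.
Common window lengths: 45, 10, 10, 60 min; longest is 60.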